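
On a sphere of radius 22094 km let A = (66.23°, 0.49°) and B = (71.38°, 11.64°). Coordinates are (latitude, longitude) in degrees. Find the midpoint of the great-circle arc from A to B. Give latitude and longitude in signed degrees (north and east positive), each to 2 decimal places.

68.90°, 5.42°

The central angle between A and B is δ = 0.1138 rad.
With f = 0.5, the slerp weights are sin((1−f)δ)/sin δ = 0.5008 and sin(fδ)/sin δ = 0.5008.
Weighted sum of the unit vectors: (0.5008)·(0.4031,0.0034,0.9152) + (0.5008)·(0.3127,0.0644,0.9477) = (0.3585, 0.0340, 0.9329).
Converting back: φ = atan2(z, √(x²+y²)) = 68.90°, λ = atan2(y, x) = 5.42°.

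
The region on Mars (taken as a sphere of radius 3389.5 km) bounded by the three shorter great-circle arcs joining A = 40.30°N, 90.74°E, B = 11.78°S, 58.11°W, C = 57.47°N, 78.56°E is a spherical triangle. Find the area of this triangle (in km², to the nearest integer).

4020769 km²

Side lengths (central angles): a = 2.1592, b = 0.3295, c = 2.4512 rad; semiperimeter s = 2.4700.
By l'Huilier's theorem, tan(E/4) = √[tan(s/2) tan((s−a)/2) tan((s−b)/2) tan((s−c)/2)], giving spherical excess E = 0.3500 rad.
Area = E·R² = 0.3500 × (3389.5)² ≈ 4020769 km².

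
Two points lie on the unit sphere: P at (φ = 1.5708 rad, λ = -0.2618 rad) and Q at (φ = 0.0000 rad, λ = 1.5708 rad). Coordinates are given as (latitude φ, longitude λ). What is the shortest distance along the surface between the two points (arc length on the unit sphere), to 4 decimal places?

With latitudes φ₁ = 90.000°, φ₂ = 0.000° and longitude difference Δλ = 105.000°:
cos c = sin φ₁ sin φ₂ + cos φ₁ cos φ₂ cos Δλ = (1.0000)(0.0000) + (-0.0000)(1.0000)(-0.2588) = 0.00000,
so c = arccos(0.00000) = 1.57080 rad.
On the unit sphere the arc length equals the central angle: 1.5708.

1.5708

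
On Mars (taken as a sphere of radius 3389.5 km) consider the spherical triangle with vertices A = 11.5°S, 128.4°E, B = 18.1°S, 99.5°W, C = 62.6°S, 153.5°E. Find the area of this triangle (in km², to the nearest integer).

Side lengths (central angles): a = 1.4223, b = 0.9454, c = 2.1682 rad; semiperimeter s = 2.2680.
By l'Huilier's theorem, tan(E/4) = √[tan(s/2) tan((s−a)/2) tan((s−b)/2) tan((s−c)/2)], giving spherical excess E = 0.7646 rad.
Area = E·R² = 0.7646 × (3389.5)² ≈ 8784038 km².

8784038 km²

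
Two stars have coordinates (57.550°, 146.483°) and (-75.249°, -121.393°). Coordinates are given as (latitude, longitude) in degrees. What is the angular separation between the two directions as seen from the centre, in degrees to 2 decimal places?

Let φ₁ = 1.0044 rad, φ₂ = -1.3133 rad, and Δλ = 1.6079 rad.
Haversine: a = sin²(Δφ/2) + cos φ₁ cos φ₂ sin²(Δλ/2) = 0.8397 + (0.5366)(0.2546)(0.5185) = 0.91056.
Central angle c = 2·arcsin(√a) = 2.53415 rad.
So the angular separation is 145.20°.

145.20°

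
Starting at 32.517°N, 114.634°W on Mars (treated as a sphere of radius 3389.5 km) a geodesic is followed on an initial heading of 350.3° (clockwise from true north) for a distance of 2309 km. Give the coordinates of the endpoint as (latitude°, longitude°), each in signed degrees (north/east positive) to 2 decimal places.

Angular distance δ = d/R = 2309/3389.5 = 0.68122 rad; initial bearing θ = 6.1139 rad.
sin φ₂ = sin φ₁ cos δ + cos φ₁ sin δ cos θ = (0.5375)(0.7768) + (0.8432)(0.6297)(0.9857) = 0.9410, so φ₂ = 70.22°.
Δλ = atan2(sin θ sin δ cos φ₁, cos δ − sin φ₁ sin φ₂) = atan2(-0.0895, 0.2710) = -18.273°.
λ₂ = -114.634° − 18.273° = -132.91°.

70.22°, -132.91°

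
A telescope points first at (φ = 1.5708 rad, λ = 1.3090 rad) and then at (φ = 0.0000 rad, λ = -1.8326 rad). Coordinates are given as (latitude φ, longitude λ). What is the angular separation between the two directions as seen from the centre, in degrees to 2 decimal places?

90.00°

In radians: φ₁ = 1.5708, φ₂ = 0.0000, Δλ = 180.000° = 3.1416 rad.
Haversine: a = sin²(Δφ/2) + cos φ₁ cos φ₂ sin²(Δλ/2) = 0.5000 + (-0.0000)(1.0000)(1.0000) = 0.50000.
Central angle c = 2·arcsin(√a) = 1.57079 rad.
So the angular separation is 90.00°.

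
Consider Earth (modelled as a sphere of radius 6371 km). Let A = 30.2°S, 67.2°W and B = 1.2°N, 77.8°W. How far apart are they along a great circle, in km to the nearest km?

3668 km

With latitudes φ₁ = -30.200°, φ₂ = 1.200° and longitude difference Δλ = -10.600°:
cos c = sin φ₁ sin φ₂ + cos φ₁ cos φ₂ cos Δλ = (-0.5030)(0.0209) + (0.8643)(0.9998)(0.9829) = 0.83881,
so c = arccos(0.83881) = 0.57571 rad.
Distance = R·c = 6371 × 0.5757 ≈ 3668 km.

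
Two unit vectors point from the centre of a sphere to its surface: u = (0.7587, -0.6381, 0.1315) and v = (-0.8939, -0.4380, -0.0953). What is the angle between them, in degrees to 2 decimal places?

114.28°

u·v = -0.4112; |u| = 1.0000, |v| = 1.0000.
cos θ = (u·v)/(|u||v|) = -0.4112, so θ = 114.28°.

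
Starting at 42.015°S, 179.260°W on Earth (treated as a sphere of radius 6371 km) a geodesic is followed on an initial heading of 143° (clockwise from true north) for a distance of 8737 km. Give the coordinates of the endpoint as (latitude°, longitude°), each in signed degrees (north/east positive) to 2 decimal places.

-45.58°, -56.69°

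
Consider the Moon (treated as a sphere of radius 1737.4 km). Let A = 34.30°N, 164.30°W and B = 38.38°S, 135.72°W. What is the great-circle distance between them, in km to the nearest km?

2346 km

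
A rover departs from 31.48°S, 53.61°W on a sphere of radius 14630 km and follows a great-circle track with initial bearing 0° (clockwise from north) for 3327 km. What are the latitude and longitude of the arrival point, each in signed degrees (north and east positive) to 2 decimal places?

-18.45°, -53.61°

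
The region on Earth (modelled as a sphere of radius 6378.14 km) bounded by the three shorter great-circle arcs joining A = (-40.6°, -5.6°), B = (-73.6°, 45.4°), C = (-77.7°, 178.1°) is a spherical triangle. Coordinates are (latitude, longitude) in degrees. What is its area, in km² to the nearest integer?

5231779 km²

Side lengths (central angles): a = 0.4590, b = 1.0765, c = 0.7087 rad; semiperimeter s = 1.1221.
By l'Huilier's theorem, tan(E/4) = √[tan(s/2) tan((s−a)/2) tan((s−b)/2) tan((s−c)/2)], giving spherical excess E = 0.1286 rad.
Area = E·R² = 0.1286 × (6378.14)² ≈ 5231779 km².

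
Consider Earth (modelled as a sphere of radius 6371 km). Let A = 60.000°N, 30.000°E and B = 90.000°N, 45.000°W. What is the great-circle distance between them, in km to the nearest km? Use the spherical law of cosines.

3336 km

Let φ₁ = 1.0472 rad, φ₂ = 1.5708 rad, and Δλ = -1.3090 rad.
cos c = sin φ₁ sin φ₂ + cos φ₁ cos φ₂ cos Δλ = (0.8660)(1.0000) + (0.5000)(0.0000)(0.2588) = 0.86603,
so c = arccos(0.86603) = 0.52360 rad.
Distance = R·c = 6371 × 0.5236 ≈ 3336 km.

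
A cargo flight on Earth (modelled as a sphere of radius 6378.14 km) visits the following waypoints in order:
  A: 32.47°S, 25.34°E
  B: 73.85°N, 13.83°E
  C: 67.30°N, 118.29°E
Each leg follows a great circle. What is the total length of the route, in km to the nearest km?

15291 km

Leg A→B: central angle 1.8606 rad, distance 11866.9 km.
Leg B→C: central angle 0.5368 rad, distance 3424.1 km.
Total: 11866.9 + 3424.1 ≈ 15291 km.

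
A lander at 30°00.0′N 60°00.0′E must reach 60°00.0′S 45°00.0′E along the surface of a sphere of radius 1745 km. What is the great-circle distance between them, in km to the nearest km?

2767 km

Let φ₁ = 0.5236 rad, φ₂ = -1.0472 rad, and Δλ = -0.2618 rad.
cos c = sin φ₁ sin φ₂ + cos φ₁ cos φ₂ cos Δλ = (0.5000)(-0.8660) + (0.8660)(0.5000)(0.9659) = -0.01475,
so c = arccos(-0.01475) = 1.58555 rad.
Distance = R·c = 1745 × 1.5856 ≈ 2767 km.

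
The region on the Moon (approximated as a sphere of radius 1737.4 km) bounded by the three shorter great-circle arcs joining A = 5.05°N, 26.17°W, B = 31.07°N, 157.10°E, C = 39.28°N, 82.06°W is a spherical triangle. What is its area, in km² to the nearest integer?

Side lengths (central angles): a = 1.5839, b = 1.0609, c = 2.5088 rad; semiperimeter s = 2.5768.
By l'Huilier's theorem, tan(E/4) = √[tan(s/2) tan((s−a)/2) tan((s−b)/2) tan((s−c)/2)], giving spherical excess E = 0.9616 rad.
Area = E·R² = 0.9616 × (1737.4)² ≈ 2902774 km².

2902774 km²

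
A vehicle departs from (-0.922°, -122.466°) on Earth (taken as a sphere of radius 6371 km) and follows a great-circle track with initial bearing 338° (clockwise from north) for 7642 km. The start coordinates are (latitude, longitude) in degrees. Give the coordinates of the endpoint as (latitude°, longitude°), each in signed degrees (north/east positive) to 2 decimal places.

59.10°, -165.29°

Angular distance δ = d/R = 7642/6371 = 1.19950 rad; initial bearing θ = 5.8992 rad.
sin φ₂ = sin φ₁ cos δ + cos φ₁ sin δ cos θ = (-0.0161)(0.3628) + (0.9999)(0.9319)(0.9272) = 0.8581, so φ₂ = 59.10°.
Δλ = atan2(sin θ sin δ cos φ₁, cos δ − sin φ₁ sin φ₂) = atan2(-0.3490, 0.3766) = -42.822°.
λ₂ = -122.466° − 42.822° = -165.29°.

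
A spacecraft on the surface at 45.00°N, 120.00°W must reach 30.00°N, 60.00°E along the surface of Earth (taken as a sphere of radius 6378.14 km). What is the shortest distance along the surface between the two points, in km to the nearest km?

In radians: φ₁ = 0.7854, φ₂ = 0.5236, Δλ = -180.000° = -3.1416 rad.
cos c = sin φ₁ sin φ₂ + cos φ₁ cos φ₂ cos Δλ = (0.7071)(0.5000) + (0.7071)(0.8660)(-1.0000) = -0.25882,
so c = arccos(-0.25882) = 1.83260 rad.
Distance = R·c = 6378.14 × 1.8326 ≈ 11689 km.

11689 km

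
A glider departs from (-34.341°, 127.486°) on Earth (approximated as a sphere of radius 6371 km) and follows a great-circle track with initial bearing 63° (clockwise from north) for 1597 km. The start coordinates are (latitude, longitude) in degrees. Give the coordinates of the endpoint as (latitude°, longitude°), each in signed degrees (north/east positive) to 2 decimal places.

Angular distance δ = d/R = 1597/6371 = 0.25067 rad; initial bearing θ = 1.0996 rad.
sin φ₂ = sin φ₁ cos δ + cos φ₁ sin δ cos θ = (-0.5641)(0.9687) + (0.8257)(0.2481)(0.4540) = -0.4535, so φ₂ = -26.97°.
Δλ = atan2(sin θ sin δ cos φ₁, cos δ − sin φ₁ sin φ₂) = atan2(0.1825, 0.7129) = 14.358°.
λ₂ = 127.486° + 14.358° = 141.84°.

-26.97°, 141.84°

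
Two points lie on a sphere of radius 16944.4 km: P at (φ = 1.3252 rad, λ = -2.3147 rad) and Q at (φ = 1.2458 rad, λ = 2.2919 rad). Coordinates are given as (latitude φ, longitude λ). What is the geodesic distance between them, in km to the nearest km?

7202 km

With latitudes φ₁ = 75.928°, φ₂ = 71.379° and longitude difference Δλ = -96.061°:
Haversine: a = sin²(Δφ/2) + cos φ₁ cos φ₂ sin²(Δλ/2) = 0.0016 + (0.2431)(0.3193)(0.5528) = 0.04449.
Central angle c = 2·arcsin(√a) = 0.42505 rad.
Distance = R·c = 16944.4 × 0.4251 ≈ 7202 km.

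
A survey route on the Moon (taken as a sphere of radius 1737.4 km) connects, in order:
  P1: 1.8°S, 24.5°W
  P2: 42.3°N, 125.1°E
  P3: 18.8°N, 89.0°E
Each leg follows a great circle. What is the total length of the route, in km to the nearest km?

5146 km

Leg P1→P2: central angle 2.2900 rad, distance 3978.6 km.
Leg P2→P3: central angle 0.6719 rad, distance 1167.4 km.
Total: 3978.6 + 1167.4 ≈ 5146 km.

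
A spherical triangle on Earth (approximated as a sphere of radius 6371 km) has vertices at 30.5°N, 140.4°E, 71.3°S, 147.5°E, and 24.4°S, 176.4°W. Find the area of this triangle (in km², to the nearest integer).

25613824 km²

Side lengths (central angles): a = 0.8928, b = 1.2000, c = 1.7789 rad; semiperimeter s = 1.9359.
By l'Huilier's theorem, tan(E/4) = √[tan(s/2) tan((s−a)/2) tan((s−b)/2) tan((s−c)/2)], giving spherical excess E = 0.6310 rad.
Area = E·R² = 0.6310 × (6371)² ≈ 25613824 km².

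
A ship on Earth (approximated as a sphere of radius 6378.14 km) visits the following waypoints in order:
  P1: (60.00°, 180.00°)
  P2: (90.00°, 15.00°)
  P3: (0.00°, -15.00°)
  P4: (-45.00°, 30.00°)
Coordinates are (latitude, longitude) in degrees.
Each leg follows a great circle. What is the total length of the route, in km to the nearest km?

20038 km

Leg P1→P2: central angle 0.5236 rad, distance 3339.6 km.
Leg P2→P3: central angle 1.5708 rad, distance 10018.8 km.
Leg P3→P4: central angle 1.0472 rad, distance 6679.2 km.
Total: 3339.6 + 10018.8 + 6679.2 ≈ 20038 km.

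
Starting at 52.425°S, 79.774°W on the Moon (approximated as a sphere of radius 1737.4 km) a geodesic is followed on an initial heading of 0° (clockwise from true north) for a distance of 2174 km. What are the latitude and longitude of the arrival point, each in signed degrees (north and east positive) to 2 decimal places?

Angular distance δ = d/R = 2174/1737.4 = 1.25130 rad; initial bearing θ = 0.0000 rad.
sin φ₂ = sin φ₁ cos δ + cos φ₁ sin δ cos θ = (-0.7926)(0.3141) + (0.6098)(0.9494)(1.0000) = 0.3300, so φ₂ = 19.27°.
Δλ = atan2(sin θ sin δ cos φ₁, cos δ − sin φ₁ sin φ₂) = atan2(0.0000, 0.5756) = 0.000°.
λ₂ = -79.774° + 0.000° = -79.77°.

19.27°, -79.77°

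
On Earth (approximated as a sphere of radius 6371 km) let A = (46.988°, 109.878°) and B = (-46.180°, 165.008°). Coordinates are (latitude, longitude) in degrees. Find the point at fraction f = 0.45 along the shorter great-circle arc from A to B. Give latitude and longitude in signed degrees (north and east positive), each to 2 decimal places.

5.26°, 135.56°

The central angle between A and B is δ = 1.8313 rad.
With f = 0.45, the slerp weights are sin((1−f)δ)/sin δ = 0.8749 and sin(fδ)/sin δ = 0.7595.
Weighted sum of the unit vectors: (0.8749)·(-0.2319,0.6415,0.7312) + (0.7595)·(-0.6688,0.1791,-0.7215) = (-0.7109, 0.6973, 0.0917).
Converting back: φ = atan2(z, √(x²+y²)) = 5.26°, λ = atan2(y, x) = 135.56°.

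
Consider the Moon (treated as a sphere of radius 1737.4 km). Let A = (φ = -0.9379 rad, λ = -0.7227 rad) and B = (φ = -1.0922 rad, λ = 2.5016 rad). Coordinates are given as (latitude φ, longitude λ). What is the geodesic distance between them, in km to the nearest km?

1929 km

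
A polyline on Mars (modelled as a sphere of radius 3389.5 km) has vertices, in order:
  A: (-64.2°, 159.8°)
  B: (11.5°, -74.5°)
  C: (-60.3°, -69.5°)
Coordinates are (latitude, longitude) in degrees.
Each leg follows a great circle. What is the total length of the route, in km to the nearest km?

11079 km

Leg A→B: central angle 2.0135 rad, distance 6824.7 km.
Leg B→C: central angle 1.2551 rad, distance 4254.1 km.
Total: 6824.7 + 4254.1 ≈ 11079 km.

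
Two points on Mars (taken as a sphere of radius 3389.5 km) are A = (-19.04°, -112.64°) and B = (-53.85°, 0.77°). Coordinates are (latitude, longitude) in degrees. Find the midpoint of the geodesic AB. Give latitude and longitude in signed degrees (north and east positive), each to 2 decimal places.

Central angle δ = 1.5289 rad. Interpolating on the sphere with fraction f = 0.5:
P = [sin((1−f)δ)·A + sin(fδ)·B] / sin δ = 0.6928·A + 0.6928·B in Cartesian coordinates,
giving P = (0.1565, -0.5989, -0.7854), i.e. latitude -51.76°, longitude -75.35°.

-51.76°, -75.35°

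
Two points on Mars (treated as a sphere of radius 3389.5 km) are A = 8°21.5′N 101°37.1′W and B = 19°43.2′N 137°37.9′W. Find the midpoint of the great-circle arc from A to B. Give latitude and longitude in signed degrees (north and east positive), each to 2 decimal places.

14.73°, -119.16°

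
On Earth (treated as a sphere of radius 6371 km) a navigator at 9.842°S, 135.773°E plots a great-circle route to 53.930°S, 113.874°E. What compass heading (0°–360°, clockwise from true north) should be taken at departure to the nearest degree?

Δλ = -21.899° = -0.3822 rad.
y = sin Δλ · cos φ₂ = (-0.3730)(0.5888) = -0.2196
x = cos φ₁ sin φ₂ − sin φ₁ cos φ₂ cos Δλ = (0.9853)(-0.8083) − (-0.1709)(0.5888)(0.9278) = -0.7030
θ = atan2(y, x) = -162.65°; adding 360° gives 197°.

197°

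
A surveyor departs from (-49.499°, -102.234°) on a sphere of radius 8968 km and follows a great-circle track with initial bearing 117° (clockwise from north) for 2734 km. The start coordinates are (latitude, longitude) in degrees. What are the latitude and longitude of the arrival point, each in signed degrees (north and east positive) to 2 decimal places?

-54.47°, -74.83°

Angular distance δ = d/R = 2734/8968 = 0.30486 rad; initial bearing θ = 2.0420 rad.
sin φ₂ = sin φ₁ cos δ + cos φ₁ sin δ cos θ = (-0.7604)(0.9539) + (0.6495)(0.3002)(-0.4540) = -0.8138, so φ₂ = -54.47°.
Δλ = atan2(sin θ sin δ cos φ₁, cos δ − sin φ₁ sin φ₂) = atan2(0.1737, 0.3351) = 27.403°.
λ₂ = -102.234° + 27.403° = -74.83°.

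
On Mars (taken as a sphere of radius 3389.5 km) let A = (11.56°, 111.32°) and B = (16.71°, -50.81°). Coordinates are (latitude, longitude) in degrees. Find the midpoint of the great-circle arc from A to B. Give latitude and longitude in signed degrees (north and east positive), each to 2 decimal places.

58.27°, 34.38°

Central angle δ = 2.5598 rad. Interpolating on the sphere with fraction f = 0.5:
P = [sin((1−f)δ)·A + sin(fδ)·B] / sin δ = 1.7432·A + 1.7432·B in Cartesian coordinates,
giving P = (0.4341, 0.2969, 0.8505), i.e. latitude 58.27°, longitude 34.38°.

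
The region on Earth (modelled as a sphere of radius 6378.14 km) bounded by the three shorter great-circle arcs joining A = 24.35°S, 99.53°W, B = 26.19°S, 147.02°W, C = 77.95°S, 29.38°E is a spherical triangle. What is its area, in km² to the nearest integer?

22752828 km²

Side lengths (central angles): a = 1.3236, b = 1.2831, c = 0.7460 rad; semiperimeter s = 1.6764.
By l'Huilier's theorem, tan(E/4) = √[tan(s/2) tan((s−a)/2) tan((s−b)/2) tan((s−c)/2)], giving spherical excess E = 0.5593 rad.
Area = E·R² = 0.5593 × (6378.14)² ≈ 22752828 km².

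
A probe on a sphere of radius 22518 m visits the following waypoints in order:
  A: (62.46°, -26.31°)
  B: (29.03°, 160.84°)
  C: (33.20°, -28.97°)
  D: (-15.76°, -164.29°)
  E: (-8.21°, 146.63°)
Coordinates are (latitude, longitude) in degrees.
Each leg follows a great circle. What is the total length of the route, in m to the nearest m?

Leg A→B: central angle 1.5416 rad, distance 34714.8 m.
Leg B→C: central angle 2.0434 rad, distance 46013.8 m.
Leg C→D: central angle 2.3765 rad, distance 53514.5 m.
Leg D→E: central angle 0.8464 rad, distance 19058.5 m.
Total: 34714.8 + 46013.8 + 53514.5 + 19058.5 ≈ 153302 m.

153302 m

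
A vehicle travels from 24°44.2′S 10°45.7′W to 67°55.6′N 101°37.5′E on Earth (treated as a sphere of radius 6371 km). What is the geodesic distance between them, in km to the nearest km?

With latitudes φ₁ = -24.737°, φ₂ = 67.927° and longitude difference Δλ = 112.387°:
cos c = sin φ₁ sin φ₂ + cos φ₁ cos φ₂ cos Δλ = (-0.4184)(0.9267) + (0.9082)(0.3758)(-0.3809) = -0.51777,
so c = arccos(-0.51777) = 2.11504 rad.
Distance = R·c = 6371 × 2.1150 ≈ 13475 km.

13475 km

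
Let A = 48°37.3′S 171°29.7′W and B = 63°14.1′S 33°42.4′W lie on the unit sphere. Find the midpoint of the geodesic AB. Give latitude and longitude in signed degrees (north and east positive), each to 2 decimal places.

The central angle between A and B is δ = 1.1046 rad.
With f = 0.5, the slerp weights are sin((1−f)δ)/sin δ = 0.5873 and sin(fδ)/sin δ = 0.5873.
Weighted sum of the unit vectors: (0.5873)·(-0.6538,-0.0978,-0.7504) + (0.5873)·(0.3746,-0.2499,-0.8929) = (-0.1639, -0.2042, -0.9651).
Converting back: φ = atan2(z, √(x²+y²)) = -74.82°, λ = atan2(y, x) = -128.76°.

-74.82°, -128.76°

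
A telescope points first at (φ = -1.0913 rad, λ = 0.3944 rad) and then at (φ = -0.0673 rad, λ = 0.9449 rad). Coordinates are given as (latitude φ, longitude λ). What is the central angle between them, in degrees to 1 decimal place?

63.1°

Let φ₁ = -1.0913 rad, φ₂ = -0.0673 rad, and Δλ = 0.5505 rad.
Haversine: a = sin²(Δφ/2) + cos φ₁ cos φ₂ sin²(Δλ/2) = 0.2400 + (0.4613)(0.9977)(0.0739) = 0.27402.
Central angle c = 2·arcsin(√a) = 1.10184 rad.
So the angular separation is 63.1°.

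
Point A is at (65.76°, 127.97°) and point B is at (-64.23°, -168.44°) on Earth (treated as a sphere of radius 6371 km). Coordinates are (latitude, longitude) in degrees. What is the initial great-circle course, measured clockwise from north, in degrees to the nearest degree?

145°

Δλ = 63.590° = 1.1099 rad.
y = sin Δλ · cos φ₂ = (0.8956)(0.4348) = 0.3894
x = cos φ₁ sin φ₂ − sin φ₁ cos φ₂ cos Δλ = (0.4106)(-0.9005) − (0.9118)(0.4348)(0.4448) = -0.5461
θ = atan2(y, x) = 144.51°, so the bearing is 145°.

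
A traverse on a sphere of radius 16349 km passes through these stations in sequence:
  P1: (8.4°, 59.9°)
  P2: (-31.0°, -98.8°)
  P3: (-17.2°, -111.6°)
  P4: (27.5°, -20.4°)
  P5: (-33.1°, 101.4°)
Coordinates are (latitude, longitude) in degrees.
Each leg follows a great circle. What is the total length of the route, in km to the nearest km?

113256 km

Leg P1→P2: central angle 2.6165 rad, distance 42777.4 km.
Leg P2→P3: central angle 0.3150 rad, distance 5150.5 km.
Leg P3→P4: central angle 1.7257 rad, distance 28213.5 km.
Leg P4→P5: central angle 2.2702 rad, distance 37114.7 km.
Total: 42777.4 + 5150.5 + 28213.5 + 37114.7 ≈ 113256 km.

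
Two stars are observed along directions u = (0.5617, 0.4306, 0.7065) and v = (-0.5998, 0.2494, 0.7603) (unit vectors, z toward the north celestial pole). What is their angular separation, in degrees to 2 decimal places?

72.08°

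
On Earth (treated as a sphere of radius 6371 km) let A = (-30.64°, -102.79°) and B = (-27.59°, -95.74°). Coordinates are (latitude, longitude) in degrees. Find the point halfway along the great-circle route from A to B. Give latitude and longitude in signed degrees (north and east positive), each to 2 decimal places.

The central angle between A and B is δ = 0.1199 rad.
With f = 0.5, the slerp weights are sin((1−f)δ)/sin δ = 0.5009 and sin(fδ)/sin δ = 0.5009.
Weighted sum of the unit vectors: (0.5009)·(-0.1905,-0.8390,-0.5096) + (0.5009)·(-0.0886,-0.8818,-0.4631) = (-0.1398, -0.8620, -0.4873).
Converting back: φ = atan2(z, √(x²+y²)) = -29.16°, λ = atan2(y, x) = -99.21°.

-29.16°, -99.21°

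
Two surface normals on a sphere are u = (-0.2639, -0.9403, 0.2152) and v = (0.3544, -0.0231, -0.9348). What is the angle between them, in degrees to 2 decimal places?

105.84°

u·v = -0.2730; |u| = 1.0001, |v| = 1.0000.
cos θ = (u·v)/(|u||v|) = -0.2730, so θ = 105.84°.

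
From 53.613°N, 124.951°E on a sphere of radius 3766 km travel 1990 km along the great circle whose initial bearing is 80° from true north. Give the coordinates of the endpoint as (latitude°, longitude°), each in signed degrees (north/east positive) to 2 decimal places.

Angular distance δ = d/R = 1990/3766 = 0.52841 rad; initial bearing θ = 1.3963 rad.
sin φ₂ = sin φ₁ cos δ + cos φ₁ sin δ cos θ = (0.8050)(0.8636) + (0.5932)(0.5042)(0.1736) = 0.7472, so φ₂ = 48.35°.
Δλ = atan2(sin θ sin δ cos φ₁, cos δ − sin φ₁ sin φ₂) = atan2(0.2945, 0.2621) = 48.334°.
λ₂ = 124.951° + 48.334° = 173.28°.

48.35°, 173.28°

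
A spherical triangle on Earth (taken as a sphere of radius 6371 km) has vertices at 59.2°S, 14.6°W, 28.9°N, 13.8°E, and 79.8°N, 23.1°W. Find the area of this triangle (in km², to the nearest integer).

28047635 km²

Side lengths (central angles): a = 0.9278, b = 2.4275, c = 1.5916 rad; semiperimeter s = 2.4734.
By l'Huilier's theorem, tan(E/4) = √[tan(s/2) tan((s−a)/2) tan((s−b)/2) tan((s−c)/2)], giving spherical excess E = 0.6910 rad.
Area = E·R² = 0.6910 × (6371)² ≈ 28047635 km².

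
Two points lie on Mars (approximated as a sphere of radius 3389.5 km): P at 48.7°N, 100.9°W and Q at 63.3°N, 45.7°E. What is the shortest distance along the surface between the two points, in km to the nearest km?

3842 km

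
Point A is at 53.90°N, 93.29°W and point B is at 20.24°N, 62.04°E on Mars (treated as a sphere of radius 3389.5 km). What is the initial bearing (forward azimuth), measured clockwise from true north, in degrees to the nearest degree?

With φ₁ = 0.9407, φ₂ = 0.3533, Δλ = 2.7110 rad, the forward-azimuth formula gives
θ = atan2( sin Δλ cos φ₂ , cos φ₁ sin φ₂ − sin φ₁ cos φ₂ cos Δλ ) = atan2(0.3916, 0.8927) = 23.69°.
So the initial bearing is 24°.

24°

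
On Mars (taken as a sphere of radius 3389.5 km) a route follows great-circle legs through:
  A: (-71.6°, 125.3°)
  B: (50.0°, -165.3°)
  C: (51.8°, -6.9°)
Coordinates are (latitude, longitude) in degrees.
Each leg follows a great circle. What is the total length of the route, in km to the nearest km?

Leg A→B: central angle 2.2856 rad, distance 7747.2 km.
Leg B→C: central angle 1.3362 rad, distance 4529.2 km.
Total: 7747.2 + 4529.2 ≈ 12276 km.

12276 km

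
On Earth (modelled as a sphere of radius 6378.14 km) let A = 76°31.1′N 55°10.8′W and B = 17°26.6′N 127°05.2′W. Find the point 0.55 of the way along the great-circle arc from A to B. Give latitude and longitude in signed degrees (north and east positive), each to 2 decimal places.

47.23°, -116.71°

The central angle between A and B is δ = 1.2019 rad.
With f = 0.55, the slerp weights are sin((1−f)δ)/sin δ = 0.5520 and sin(fδ)/sin δ = 0.6582.
Weighted sum of the unit vectors: (0.5520)·(0.1331,-0.1914,0.9724) + (0.6582)·(-0.5753,-0.7610,0.2998) = (-0.3052, -0.6066, 0.7341).
Converting back: φ = atan2(z, √(x²+y²)) = 47.23°, λ = atan2(y, x) = -116.71°.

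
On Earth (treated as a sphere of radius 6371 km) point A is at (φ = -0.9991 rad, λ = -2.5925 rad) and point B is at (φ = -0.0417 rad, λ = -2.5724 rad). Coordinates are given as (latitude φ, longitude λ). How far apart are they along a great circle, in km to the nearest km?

6100 km

Let φ₁ = -0.9991 rad, φ₂ = -0.0417 rad, and Δλ = 0.0201 rad.
Haversine: a = sin²(Δφ/2) + cos φ₁ cos φ₂ sin²(Δλ/2) = 0.2122 + (0.5411)(0.9991)(0.0001) = 0.21223.
Central angle c = 2·arcsin(√a) = 0.95753 rad.
Distance = R·c = 6371 × 0.9575 ≈ 6100 km.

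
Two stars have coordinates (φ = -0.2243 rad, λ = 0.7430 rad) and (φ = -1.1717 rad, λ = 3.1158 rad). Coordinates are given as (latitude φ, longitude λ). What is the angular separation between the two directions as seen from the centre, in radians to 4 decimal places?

With latitudes φ₁ = -12.851°, φ₂ = -67.133° and longitude difference Δλ = 135.951°:
Haversine: a = sin²(Δφ/2) + cos φ₁ cos φ₂ sin²(Δλ/2) = 0.2081 + (0.9750)(0.3886)(0.8594) = 0.53368.
Central angle c = 2·arcsin(√a) = 1.63820 rad.
So the angular separation is 1.6382 rad.

1.6382 rad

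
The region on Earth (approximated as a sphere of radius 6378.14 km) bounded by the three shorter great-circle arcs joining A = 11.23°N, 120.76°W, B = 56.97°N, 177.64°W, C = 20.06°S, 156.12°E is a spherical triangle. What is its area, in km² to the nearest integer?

Side lengths (central angles): a = 1.3983, b = 1.5272, c = 1.0980 rad; semiperimeter s = 2.0117.
By l'Huilier's theorem, tan(E/4) = √[tan(s/2) tan((s−a)/2) tan((s−b)/2) tan((s−c)/2)], giving spherical excess E = 0.9662 rad.
Area = E·R² = 0.9662 × (6378.14)² ≈ 39307045 km².

39307045 km²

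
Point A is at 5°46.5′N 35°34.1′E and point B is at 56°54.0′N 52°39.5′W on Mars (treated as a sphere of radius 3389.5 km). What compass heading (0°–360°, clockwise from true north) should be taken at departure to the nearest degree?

With φ₁ = 0.1008, φ₂ = 0.9931, Δλ = -1.5398 rad, the forward-azimuth formula gives
θ = atan2( sin Δλ cos φ₂ , cos φ₁ sin φ₂ − sin φ₁ cos φ₂ cos Δλ ) = atan2(-0.5458, 0.8318) = -33.27°.
Adding 360° brings this into [0°, 360°): 327°.

327°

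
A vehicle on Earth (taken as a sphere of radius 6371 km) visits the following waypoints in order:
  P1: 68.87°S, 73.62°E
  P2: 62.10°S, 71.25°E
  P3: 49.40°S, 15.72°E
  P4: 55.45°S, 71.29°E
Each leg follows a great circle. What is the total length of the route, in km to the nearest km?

8098 km

Leg P1→P2: central angle 0.1194 rad, distance 760.5 km.
Leg P2→P3: central angle 0.5673 rad, distance 3614.1 km.
Leg P3→P4: central angle 0.5844 rad, distance 3723.3 km.
Total: 760.5 + 3614.1 + 3723.3 ≈ 8098 km.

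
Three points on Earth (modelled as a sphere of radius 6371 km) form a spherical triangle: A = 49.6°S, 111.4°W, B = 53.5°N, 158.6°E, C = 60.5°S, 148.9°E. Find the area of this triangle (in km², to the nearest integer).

Side lengths (central angles): a = 1.9943, b = 0.9160, c = 2.2296 rad; semiperimeter s = 2.5699.
By l'Huilier's theorem, tan(E/4) = √[tan(s/2) tan((s−a)/2) tan((s−b)/2) tan((s−c)/2)], giving spherical excess E = 1.6369 rad.
Area = E·R² = 1.6369 × (6371)² ≈ 66440284 km².

66440284 km²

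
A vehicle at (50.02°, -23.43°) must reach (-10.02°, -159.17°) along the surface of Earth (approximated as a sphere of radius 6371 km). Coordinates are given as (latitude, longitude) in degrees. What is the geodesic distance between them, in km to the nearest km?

14000 km

With latitudes φ₁ = 50.020°, φ₂ = -10.020° and longitude difference Δλ = -135.740°:
Haversine: a = sin²(Δφ/2) + cos φ₁ cos φ₂ sin²(Δλ/2) = 0.2503 + (0.6425)(0.9847)(0.8581) = 0.79323.
Central angle c = 2·arcsin(√a) = 2.19749 rad.
Distance = R·c = 6371 × 2.1975 ≈ 14000 km.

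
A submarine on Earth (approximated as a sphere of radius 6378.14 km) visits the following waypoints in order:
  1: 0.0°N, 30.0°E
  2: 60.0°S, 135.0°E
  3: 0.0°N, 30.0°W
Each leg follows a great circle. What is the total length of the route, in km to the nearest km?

Leg 1→2: central angle 1.7006 rad, distance 10846.5 km.
Leg 2→3: central angle 2.0748 rad, distance 13233.6 km.
Total: 10846.5 + 13233.6 ≈ 24080 km.

24080 km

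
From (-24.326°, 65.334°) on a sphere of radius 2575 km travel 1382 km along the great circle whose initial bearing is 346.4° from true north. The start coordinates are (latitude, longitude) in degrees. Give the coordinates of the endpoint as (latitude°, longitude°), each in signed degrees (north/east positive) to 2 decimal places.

5.67°, 58.39°

Angular distance δ = d/R = 1382/2575 = 0.53670 rad; initial bearing θ = 6.0458 rad.
sin φ₂ = sin φ₁ cos δ + cos φ₁ sin δ cos θ = (-0.4119)(0.8594) + (0.9112)(0.5113)(0.9720) = 0.0988, so φ₂ = 5.67°.
Δλ = atan2(sin θ sin δ cos φ₁, cos δ − sin φ₁ sin φ₂) = atan2(-0.1096, 0.9001) = -6.939°.
λ₂ = 65.334° − 6.939° = 58.39°.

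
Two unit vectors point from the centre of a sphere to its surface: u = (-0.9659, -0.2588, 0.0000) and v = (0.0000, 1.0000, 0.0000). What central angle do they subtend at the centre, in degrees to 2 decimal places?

u·v = -0.2588; |u| = 1.0000, |v| = 1.0000.
cos θ = (u·v)/(|u||v|) = -0.2588, so θ = 105.00°.

105.00°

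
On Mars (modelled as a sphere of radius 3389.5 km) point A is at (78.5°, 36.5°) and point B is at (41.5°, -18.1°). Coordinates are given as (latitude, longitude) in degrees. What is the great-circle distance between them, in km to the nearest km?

2522 km

Let φ₁ = 1.3701 rad, φ₂ = 0.7243 rad, and Δλ = -0.9529 rad.
cos c = sin φ₁ sin φ₂ + cos φ₁ cos φ₂ cos Δλ = (0.9799)(0.6626) + (0.1994)(0.7490)(0.5793) = 0.73581,
so c = arccos(0.73581) = 0.74393 rad.
Distance = R·c = 3389.5 × 0.7439 ≈ 2522 km.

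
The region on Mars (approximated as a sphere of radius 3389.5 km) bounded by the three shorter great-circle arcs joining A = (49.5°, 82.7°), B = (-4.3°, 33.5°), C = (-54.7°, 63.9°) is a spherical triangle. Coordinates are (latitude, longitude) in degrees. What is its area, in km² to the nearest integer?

Side lengths (central angles): a = 0.9786, b = 1.8393, c = 1.1959 rad; semiperimeter s = 2.0069.
By l'Huilier's theorem, tan(E/4) = √[tan(s/2) tan((s−a)/2) tan((s−b)/2) tan((s−c)/2)], giving spherical excess E = 0.7076 rad.
Area = E·R² = 0.7076 × (3389.5)² ≈ 8129683 km².

8129683 km²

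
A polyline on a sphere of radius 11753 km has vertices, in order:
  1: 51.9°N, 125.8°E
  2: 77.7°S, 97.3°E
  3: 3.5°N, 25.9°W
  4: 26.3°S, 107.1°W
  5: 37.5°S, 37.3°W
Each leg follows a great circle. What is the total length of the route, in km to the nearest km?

76638 km

Leg 1→2: central angle 2.2828 rad, distance 26829.8 km.
Leg 2→3: central angle 1.7478 rad, distance 20541.9 km.
Leg 3→4: central angle 1.4607 rad, distance 17167.9 km.
Leg 4→5: central angle 1.0294 rad, distance 12098.8 km.
Total: 26829.8 + 20541.9 + 17167.9 + 12098.8 ≈ 76638 km.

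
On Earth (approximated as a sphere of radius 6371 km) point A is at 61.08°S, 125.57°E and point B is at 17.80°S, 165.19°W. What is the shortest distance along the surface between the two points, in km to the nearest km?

In radians: φ₁ = -1.0660, φ₂ = -0.3107, Δλ = 69.240° = 1.2085 rad.
Haversine: a = sin²(Δφ/2) + cos φ₁ cos φ₂ sin²(Δλ/2) = 0.1360 + (0.4836)(0.9521)(0.3228) = 0.28461.
Central angle c = 2·arcsin(√a) = 1.12544 rad.
Distance = R·c = 6371 × 1.1254 ≈ 7170 km.

7170 km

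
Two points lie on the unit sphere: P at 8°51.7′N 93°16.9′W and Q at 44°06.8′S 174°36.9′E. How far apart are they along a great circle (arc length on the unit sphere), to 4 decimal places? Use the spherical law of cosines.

1.7045

With latitudes φ₁ = 8.862°, φ₂ = -44.113° and longitude difference Δλ = -92.103°:
cos c = sin φ₁ sin φ₂ + cos φ₁ cos φ₂ cos Δλ = (0.1540)(-0.6961) + (0.9881)(0.7180)(-0.0367) = -0.13327,
so c = arccos(-0.13327) = 1.70446 rad.
On the unit sphere the arc length equals the central angle: 1.7045.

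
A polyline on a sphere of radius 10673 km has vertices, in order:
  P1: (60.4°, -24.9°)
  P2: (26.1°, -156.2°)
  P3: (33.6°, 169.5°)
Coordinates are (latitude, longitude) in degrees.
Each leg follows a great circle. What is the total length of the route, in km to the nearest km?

Leg P1→P2: central angle 1.4809 rad, distance 15805.7 km.
Leg P2→P3: central angle 0.5328 rad, distance 5687.0 km.
Total: 15805.7 + 5687.0 ≈ 21493 km.

21493 km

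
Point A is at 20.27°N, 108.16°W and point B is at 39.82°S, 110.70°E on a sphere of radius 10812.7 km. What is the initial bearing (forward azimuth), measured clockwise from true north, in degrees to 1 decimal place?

With φ₁ = 0.3538, φ₂ = -0.6950, Δλ = -2.4634 rad, the forward-azimuth formula gives
θ = atan2( sin Δλ cos φ₂ , cos φ₁ sin φ₂ − sin φ₁ cos φ₂ cos Δλ ) = atan2(-0.4819, -0.3935) = -129.24°.
Adding 360° brings this into [0°, 360°): 230.8°.

230.8°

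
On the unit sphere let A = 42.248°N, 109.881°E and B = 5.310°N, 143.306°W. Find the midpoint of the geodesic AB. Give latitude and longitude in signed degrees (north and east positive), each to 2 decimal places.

Central angle δ = 1.7223 rad. Interpolating on the sphere with fraction f = 0.5:
P = [sin((1−f)δ)·A + sin(fδ)·B] / sin δ = 0.7674·A + 0.7674·B in Cartesian coordinates,
giving P = (-0.8059, 0.0776, 0.5870), i.e. latitude 35.94°, longitude 174.50°.

35.94°, 174.50°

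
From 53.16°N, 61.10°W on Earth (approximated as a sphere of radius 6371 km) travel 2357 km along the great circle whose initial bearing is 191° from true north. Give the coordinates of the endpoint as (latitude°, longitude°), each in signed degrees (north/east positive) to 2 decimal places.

Angular distance δ = d/R = 2357/6371 = 0.36996 rad; initial bearing θ = 3.3336 rad.
sin φ₂ = sin φ₁ cos δ + cos φ₁ sin δ cos θ = (0.8003)(0.9323) + (0.5996)(0.3616)(-0.9816) = 0.5334, so φ₂ = 32.23°.
Δλ = atan2(sin θ sin δ cos φ₁, cos δ − sin φ₁ sin φ₂) = atan2(-0.0414, 0.5055) = -4.678°.
λ₂ = -61.100° − 4.678° = -65.78°.

32.23°, -65.78°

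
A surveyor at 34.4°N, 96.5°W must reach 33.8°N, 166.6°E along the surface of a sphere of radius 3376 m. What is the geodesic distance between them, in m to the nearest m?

In radians: φ₁ = 0.6004, φ₂ = 0.5899, Δλ = -96.900° = -1.6912 rad.
Haversine: a = sin²(Δφ/2) + cos φ₁ cos φ₂ sin²(Δλ/2) = 0.0000 + (0.8251)(0.8310)(0.5601) = 0.38404.
Central angle c = 2·arcsin(√a) = 1.33675 rad.
Distance = R·c = 3376 × 1.3367 ≈ 4513 m.

4513 m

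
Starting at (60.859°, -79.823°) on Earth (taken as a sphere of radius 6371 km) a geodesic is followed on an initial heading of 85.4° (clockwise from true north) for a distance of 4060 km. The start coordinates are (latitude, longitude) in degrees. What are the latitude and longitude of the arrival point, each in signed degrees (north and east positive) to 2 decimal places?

Angular distance δ = d/R = 4060/6371 = 0.63726 rad; initial bearing θ = 1.4905 rad.
sin φ₂ = sin φ₁ cos δ + cos φ₁ sin δ cos θ = (0.8734)(0.8037) + (0.4870)(0.5950)(0.0802) = 0.7252, so φ₂ = 46.49°.
Δλ = atan2(sin θ sin δ cos φ₁, cos δ − sin φ₁ sin φ₂) = atan2(0.2888, 0.1703) = 59.475°.
λ₂ = -79.823° + 59.475° = -20.35°.

46.49°, -20.35°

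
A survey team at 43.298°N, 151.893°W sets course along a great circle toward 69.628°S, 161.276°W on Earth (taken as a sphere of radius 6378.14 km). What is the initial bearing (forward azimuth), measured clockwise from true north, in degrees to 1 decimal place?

Δλ = -9.383° = -0.1638 rad.
y = sin Δλ · cos φ₂ = (-0.1630)(0.3481) = -0.0568
x = cos φ₁ sin φ₂ − sin φ₁ cos φ₂ cos Δλ = (0.7278)(-0.9375) − (0.6858)(0.3481)(0.9866) = -0.9178
θ = atan2(y, x) = -176.46°; adding 360° gives 183.5°.

183.5°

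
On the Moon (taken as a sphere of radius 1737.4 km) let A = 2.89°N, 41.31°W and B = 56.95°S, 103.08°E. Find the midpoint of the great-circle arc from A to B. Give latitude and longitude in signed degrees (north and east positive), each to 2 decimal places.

The central angle between A and B is δ = 2.0773 rad.
With f = 0.5, the slerp weights are sin((1−f)δ)/sin δ = 0.9854 and sin(fδ)/sin δ = 0.9854.
Weighted sum of the unit vectors: (0.9854)·(0.7502,-0.6593,0.0504) + (0.9854)·(-0.1234,0.5312,-0.8382) = (0.6176, -0.1262, -0.7763).
Converting back: φ = atan2(z, √(x²+y²)) = -50.92°, λ = atan2(y, x) = -11.55°.

-50.92°, -11.55°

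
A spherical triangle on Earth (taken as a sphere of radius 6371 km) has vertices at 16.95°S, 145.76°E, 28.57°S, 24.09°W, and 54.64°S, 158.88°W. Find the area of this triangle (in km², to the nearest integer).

Side lengths (central angles): a = 1.5388, b = 0.9855, c = 2.3289 rad; semiperimeter s = 2.4266.
By l'Huilier's theorem, tan(E/4) = √[tan(s/2) tan((s−a)/2) tan((s−b)/2) tan((s−c)/2)], giving spherical excess E = 0.9188 rad.
Area = E·R² = 0.9188 × (6371)² ≈ 37295529 km².

37295529 km²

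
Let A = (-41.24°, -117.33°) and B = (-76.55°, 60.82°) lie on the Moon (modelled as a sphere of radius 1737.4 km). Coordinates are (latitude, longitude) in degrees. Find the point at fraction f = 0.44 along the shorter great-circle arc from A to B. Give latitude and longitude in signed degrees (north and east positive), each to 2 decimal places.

Central angle δ = 1.0857 rad. Interpolating on the sphere with fraction f = 0.44:
P = [sin((1−f)δ)·A + sin(fδ)·B] / sin δ = 0.6457·A + 0.5197·B in Cartesian coordinates,
giving P = (-0.1640, -0.3258, -0.9311), i.e. latitude -68.61°, longitude -116.72°.

-68.61°, -116.72°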